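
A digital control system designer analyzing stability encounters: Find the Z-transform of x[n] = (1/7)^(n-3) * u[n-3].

Time-shifting property: if X(z) = Z{x[n]}, then Z{x[n-d]} = z^(-d) * X(z)
X(z) = z/(z - 1/7) for x[n] = (1/7)^n * u[n]
Z{x[n-3]} = z^(-3) * z/(z - 1/7) = z^(-2)/(z - 1/7)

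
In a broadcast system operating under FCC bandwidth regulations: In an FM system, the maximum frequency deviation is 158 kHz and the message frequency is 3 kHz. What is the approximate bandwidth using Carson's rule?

Carson's rule: BW = 2*(delta_f + f_m)
= 2*(158 + 3) kHz = 322 kHz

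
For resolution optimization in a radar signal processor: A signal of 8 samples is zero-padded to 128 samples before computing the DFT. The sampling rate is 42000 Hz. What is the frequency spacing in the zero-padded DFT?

Original DFT: N = 8, resolution = f_s/N = 42000/8 = 5250 Hz
Zero-padded DFT: N = 128, resolution = f_s/N = 42000/128 = 2625/8 Hz
Zero-padding interpolates the spectrum (finer frequency grid)
but does NOT improve the true spectral resolution (ability to resolve close frequencies).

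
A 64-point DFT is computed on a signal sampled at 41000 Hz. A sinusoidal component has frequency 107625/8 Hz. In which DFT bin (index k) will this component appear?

DFT frequency resolution = f_s/N = 41000/64 = 5125/8 Hz
Bin index k = f_signal / resolution = 107625/8 / 5125/8 = 21
The signal frequency 107625/8 Hz falls in DFT bin k = 21.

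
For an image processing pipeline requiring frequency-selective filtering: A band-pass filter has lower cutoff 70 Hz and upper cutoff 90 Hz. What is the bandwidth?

Bandwidth = f_high - f_low
= 90 Hz - 70 Hz = 20 Hz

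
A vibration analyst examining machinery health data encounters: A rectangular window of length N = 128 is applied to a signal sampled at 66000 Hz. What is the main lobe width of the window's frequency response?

For a rectangular window of length N,
the main lobe width in frequency is 2*f_s/N.
= 2*66000/128 = 4125/4 Hz
This determines the minimum frequency separation for resolving two sinusoids.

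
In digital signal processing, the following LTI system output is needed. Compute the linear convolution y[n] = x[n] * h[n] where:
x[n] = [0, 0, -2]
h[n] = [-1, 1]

y[n] = sum_k x[k]*h[n-k]. Output length = len(x) + len(h) - 1 = 3 + 2 - 1 = 4.
y[0] = 0*-1 = 0
y[1] = 0*-1 + 0*1 = 0
y[2] = -2*-1 + 0*1 = 2
y[3] = -2*1 = -2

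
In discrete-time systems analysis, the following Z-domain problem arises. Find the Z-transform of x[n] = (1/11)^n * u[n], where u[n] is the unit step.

The Z-transform of a^n * u[n] is z/(z-a) for |z| > |a|.
Here a = 1/11, so X(z) = z/(z - (1/11)) = 11z/(11z - 1)
ROC: |z| > 1/11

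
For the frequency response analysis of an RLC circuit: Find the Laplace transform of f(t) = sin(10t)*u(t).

Standard pair: sin(wt)*u(t) <-> w/(s^2+w^2)
With w = 10: L{sin(10t)*u(t)} = 10/(s^2+100)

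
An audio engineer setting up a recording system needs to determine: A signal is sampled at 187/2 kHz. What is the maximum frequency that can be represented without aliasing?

The maximum frequency that can be represented without aliasing
is the Nyquist frequency: f_max = f_s / 2 = 187/2 kHz / 2 = 187/4 kHz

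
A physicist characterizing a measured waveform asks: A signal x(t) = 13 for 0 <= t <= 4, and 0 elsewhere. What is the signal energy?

Energy = integral of |x(t)|^2 dt over the signal duration
= 13^2 * 4 = 169 * 4 = 676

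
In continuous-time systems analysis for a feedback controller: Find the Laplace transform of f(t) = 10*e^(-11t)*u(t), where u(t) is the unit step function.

Standard Laplace transform pair:
e^(-at)*u(t) <-> 1/(s+a)
With a = 11: L{10*e^(-11t)*u(t)} = 10/(s+11), ROC: Re(s) > -11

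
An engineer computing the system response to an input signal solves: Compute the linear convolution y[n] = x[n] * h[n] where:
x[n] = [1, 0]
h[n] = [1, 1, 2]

y[n] = sum_k x[k]*h[n-k]. Output length = len(x) + len(h) - 1 = 2 + 3 - 1 = 4.
y[0] = 1*1 = 1
y[1] = 0*1 + 1*1 = 1
y[2] = 0*1 + 1*2 = 2
y[3] = 0*2 = 0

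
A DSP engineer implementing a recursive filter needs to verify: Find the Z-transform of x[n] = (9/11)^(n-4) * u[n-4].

Time-shifting property: if X(z) = Z{x[n]}, then Z{x[n-d]} = z^(-d) * X(z)
X(z) = z/(z - 9/11) for x[n] = (9/11)^n * u[n]
Z{x[n-4]} = z^(-4) * z/(z - 9/11) = z^(-3)/(z - 9/11)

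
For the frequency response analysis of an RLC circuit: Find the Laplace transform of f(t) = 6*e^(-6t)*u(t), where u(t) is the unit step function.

Standard Laplace transform pair:
e^(-at)*u(t) <-> 1/(s+a)
With a = 6: L{6*e^(-6t)*u(t)} = 6/(s+6), ROC: Re(s) > -6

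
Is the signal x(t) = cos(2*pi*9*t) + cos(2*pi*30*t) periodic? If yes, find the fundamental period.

f1 = 9 Hz, f2 = 30 Hz
Period T1 = 1/9, T2 = 1/30
Ratio T1/T2 = 30/9, which is rational.
The signal is periodic with fundamental period T = 1/GCD(9,30) = 1/3 s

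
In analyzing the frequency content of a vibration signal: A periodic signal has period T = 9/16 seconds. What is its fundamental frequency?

The fundamental frequency is the reciprocal of the period.
f = 1/T = 1/(9/16) = 16/9 Hz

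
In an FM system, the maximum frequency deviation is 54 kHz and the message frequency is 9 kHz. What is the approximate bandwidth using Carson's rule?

Carson's rule: BW = 2*(delta_f + f_m)
= 2*(54 + 9) kHz = 126 kHz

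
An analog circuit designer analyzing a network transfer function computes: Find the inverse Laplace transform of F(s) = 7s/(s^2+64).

Standard pair: s/(s^2+w^2) <-> cos(wt)*u(t)
With k=7, w=8: f(t) = 7*cos(8t)*u(t)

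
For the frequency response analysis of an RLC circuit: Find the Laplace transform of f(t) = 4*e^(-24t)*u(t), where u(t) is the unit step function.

Standard Laplace transform pair:
e^(-at)*u(t) <-> 1/(s+a)
With a = 24: L{4*e^(-24t)*u(t)} = 4/(s+24), ROC: Re(s) > -24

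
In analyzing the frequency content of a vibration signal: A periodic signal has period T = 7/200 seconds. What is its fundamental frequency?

The fundamental frequency is the reciprocal of the period.
f = 1/T = 1/(7/200) = 200/7 Hz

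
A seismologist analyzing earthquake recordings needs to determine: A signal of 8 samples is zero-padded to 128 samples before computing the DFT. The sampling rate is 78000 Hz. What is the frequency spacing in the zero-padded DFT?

Original DFT: N = 8, resolution = f_s/N = 78000/8 = 9750 Hz
Zero-padded DFT: N = 128, resolution = f_s/N = 78000/128 = 4875/8 Hz
Zero-padding interpolates the spectrum (finer frequency grid)
but does NOT improve the true spectral resolution (ability to resolve close frequencies).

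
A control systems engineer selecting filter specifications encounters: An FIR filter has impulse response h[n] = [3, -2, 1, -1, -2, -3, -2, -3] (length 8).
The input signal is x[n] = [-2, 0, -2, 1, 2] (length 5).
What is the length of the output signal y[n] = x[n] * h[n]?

For linear convolution, the output length is:
len(y) = len(x) + len(h) - 1 = 5 + 8 - 1 = 12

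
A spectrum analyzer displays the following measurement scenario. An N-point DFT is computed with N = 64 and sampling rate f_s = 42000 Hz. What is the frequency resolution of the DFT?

DFT frequency resolution = f_s / N
= 42000 / 64 = 2625/4 Hz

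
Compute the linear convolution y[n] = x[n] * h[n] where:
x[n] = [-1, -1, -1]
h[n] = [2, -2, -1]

y[n] = sum_k x[k]*h[n-k]. Output length = len(x) + len(h) - 1 = 3 + 3 - 1 = 5.
y[0] = -1*2 = -2
y[1] = -1*2 + -1*-2 = 0
y[2] = -1*2 + -1*-2 + -1*-1 = 1
y[3] = -1*-2 + -1*-1 = 3
y[4] = -1*-1 = 1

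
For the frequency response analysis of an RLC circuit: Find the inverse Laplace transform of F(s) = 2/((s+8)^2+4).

Standard pair: w/((s+a)^2+w^2) <-> e^(-at)*sin(wt)*u(t)
With a=8, w=2: f(t) = e^(-8t)*sin(2t)*u(t)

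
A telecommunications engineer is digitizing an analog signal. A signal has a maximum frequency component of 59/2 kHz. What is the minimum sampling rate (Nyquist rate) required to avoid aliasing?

By the Nyquist-Shannon sampling theorem,
the minimum sampling rate (Nyquist rate) must be at least 2 * f_max.
Nyquist rate = 2 * 59/2 kHz = 59 kHz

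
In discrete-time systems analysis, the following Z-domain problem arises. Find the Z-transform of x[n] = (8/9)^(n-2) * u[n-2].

Time-shifting property: if X(z) = Z{x[n]}, then Z{x[n-d]} = z^(-d) * X(z)
X(z) = z/(z - 8/9) for x[n] = (8/9)^n * u[n]
Z{x[n-2]} = z^(-2) * z/(z - 8/9) = z^(-1)/(z - 8/9)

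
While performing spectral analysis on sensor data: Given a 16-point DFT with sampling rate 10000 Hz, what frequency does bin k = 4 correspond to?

The frequency of DFT bin k is: f_k = k * f_s / N
f_4 = 4 * 10000 / 16 = 2500 Hz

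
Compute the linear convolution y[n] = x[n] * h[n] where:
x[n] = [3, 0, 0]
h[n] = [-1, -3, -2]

y[n] = sum_k x[k]*h[n-k]. Output length = len(x) + len(h) - 1 = 3 + 3 - 1 = 5.
y[0] = 3*-1 = -3
y[1] = 0*-1 + 3*-3 = -9
y[2] = 0*-1 + 0*-3 + 3*-2 = -6
y[3] = 0*-3 + 0*-2 = 0
y[4] = 0*-2 = 0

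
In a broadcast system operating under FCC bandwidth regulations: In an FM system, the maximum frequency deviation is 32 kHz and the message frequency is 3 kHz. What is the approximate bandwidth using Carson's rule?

Carson's rule: BW = 2*(delta_f + f_m)
= 2*(32 + 3) kHz = 70 kHz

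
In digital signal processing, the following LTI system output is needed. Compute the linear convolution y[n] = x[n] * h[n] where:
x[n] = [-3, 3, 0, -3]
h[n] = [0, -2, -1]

y[n] = sum_k x[k]*h[n-k]. Output length = len(x) + len(h) - 1 = 4 + 3 - 1 = 6.
y[0] = -3*0 = 0
y[1] = 3*0 + -3*-2 = 6
y[2] = 0*0 + 3*-2 + -3*-1 = -3
y[3] = -3*0 + 0*-2 + 3*-1 = -3
y[4] = -3*-2 + 0*-1 = 6
y[5] = -3*-1 = 3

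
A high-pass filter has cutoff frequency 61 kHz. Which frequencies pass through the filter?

A high-pass filter passes all frequencies above the cutoff frequency 61 kHz and attenuates lower frequencies.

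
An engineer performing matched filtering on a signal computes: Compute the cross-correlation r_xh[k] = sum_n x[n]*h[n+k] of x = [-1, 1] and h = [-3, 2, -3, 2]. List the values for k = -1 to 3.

Both sequences indexed from 0 and zero outside their support.
Lags with overlap: k = -1 to 3.
  r_xh[-1] = x[1]*h[0] = -3
  r_xh[0] = x[0]*h[0] + x[1]*h[1] = 5
  r_xh[1] = x[0]*h[1] + x[1]*h[2] = -5
  r_xh[2] = x[0]*h[2] + x[1]*h[3] = 5
  r_xh[3] = x[0]*h[3] = -2
r_xh = [-3, 5, -5, 5, -2] (for k = -1, ..., 3)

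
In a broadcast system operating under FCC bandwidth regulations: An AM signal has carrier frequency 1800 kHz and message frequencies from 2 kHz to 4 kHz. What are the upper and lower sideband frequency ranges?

Upper sideband (USB) = fc + [fm_low, fm_high] = 1800 + [2, 4] = [1802, 1804] kHz
Lower sideband (LSB) = fc - [fm_high, fm_low] = 1800 - [4, 2] = [1796, 1798] kHz
Total occupied spectrum: 1796 kHz to 1804 kHz (plus carrier at 1800 kHz)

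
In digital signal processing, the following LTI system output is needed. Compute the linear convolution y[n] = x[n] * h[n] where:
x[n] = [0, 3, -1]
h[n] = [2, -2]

y[n] = sum_k x[k]*h[n-k]. Output length = len(x) + len(h) - 1 = 3 + 2 - 1 = 4.
y[0] = 0*2 = 0
y[1] = 3*2 + 0*-2 = 6
y[2] = -1*2 + 3*-2 = -8
y[3] = -1*-2 = 2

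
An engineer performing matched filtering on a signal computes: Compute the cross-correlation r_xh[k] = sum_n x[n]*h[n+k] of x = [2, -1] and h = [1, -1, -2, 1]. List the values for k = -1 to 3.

Both sequences indexed from 0 and zero outside their support.
Lags with overlap: k = -1 to 3.
  r_xh[-1] = x[1]*h[0] = -1
  r_xh[0] = x[0]*h[0] + x[1]*h[1] = 3
  r_xh[1] = x[0]*h[1] + x[1]*h[2] = 0
  r_xh[2] = x[0]*h[2] + x[1]*h[3] = -5
  r_xh[3] = x[0]*h[3] = 2
r_xh = [-1, 3, 0, -5, 2] (for k = -1, ..., 3)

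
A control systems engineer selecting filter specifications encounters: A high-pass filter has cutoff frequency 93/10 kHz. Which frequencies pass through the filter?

A high-pass filter passes all frequencies above the cutoff frequency 93/10 kHz and attenuates lower frequencies.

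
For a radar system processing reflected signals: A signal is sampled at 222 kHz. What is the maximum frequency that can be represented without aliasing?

The maximum frequency that can be represented without aliasing
is the Nyquist frequency: f_max = f_s / 2 = 222 kHz / 2 = 111 kHz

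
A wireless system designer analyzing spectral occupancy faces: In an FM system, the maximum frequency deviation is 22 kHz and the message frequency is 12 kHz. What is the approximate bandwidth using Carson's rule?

Carson's rule: BW = 2*(delta_f + f_m)
= 2*(22 + 12) kHz = 68 kHz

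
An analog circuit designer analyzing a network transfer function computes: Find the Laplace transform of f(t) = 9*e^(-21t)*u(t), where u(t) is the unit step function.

Standard Laplace transform pair:
e^(-at)*u(t) <-> 1/(s+a)
With a = 21: L{9*e^(-21t)*u(t)} = 9/(s+21), ROC: Re(s) > -21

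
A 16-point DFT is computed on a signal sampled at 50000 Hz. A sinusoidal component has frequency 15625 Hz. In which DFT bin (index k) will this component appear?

DFT frequency resolution = f_s/N = 50000/16 = 3125 Hz
Bin index k = f_signal / resolution = 15625 / 3125 = 5
The signal frequency 15625 Hz falls in DFT bin k = 5.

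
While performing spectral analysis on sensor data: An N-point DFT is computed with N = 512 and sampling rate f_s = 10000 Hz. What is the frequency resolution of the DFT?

DFT frequency resolution = f_s / N
= 10000 / 512 = 625/32 Hz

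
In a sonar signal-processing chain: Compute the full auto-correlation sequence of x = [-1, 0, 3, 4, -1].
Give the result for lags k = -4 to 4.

r_xx[k] = sum_m x[m]*x[m+k], indexed from 0, for k = -4 to 4:
  r_xx[-4] = x[4]*x[0] = 1
  r_xx[-3] = x[3]*x[0] + x[4]*x[1] = -4
  r_xx[-2] = x[2]*x[0] + x[3]*x[1] + x[4]*x[2] = -6
  r_xx[-1] = x[1]*x[0] + x[2]*x[1] + x[3]*x[2] + x[4]*x[3] = 8
  r_xx[0] = x[0]*x[0] + x[1]*x[1] + x[2]*x[2] + x[3]*x[3] + x[4]*x[4] = 27
  r_xx[1] = x[0]*x[1] + x[1]*x[2] + x[2]*x[3] + x[3]*x[4] = 8
  r_xx[2] = x[0]*x[2] + x[1]*x[3] + x[2]*x[4] = -6
  r_xx[3] = x[0]*x[3] + x[1]*x[4] = -4
  r_xx[4] = x[0]*x[4] = 1
r_xx = [1, -4, -6, 8, 27, 8, -6, -4, 1]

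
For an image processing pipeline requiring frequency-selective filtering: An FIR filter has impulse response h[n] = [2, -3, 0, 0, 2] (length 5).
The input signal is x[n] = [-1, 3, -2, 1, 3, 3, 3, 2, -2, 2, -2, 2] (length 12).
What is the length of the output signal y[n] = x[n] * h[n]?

For linear convolution, the output length is:
len(y) = len(x) + len(h) - 1 = 12 + 5 - 1 = 16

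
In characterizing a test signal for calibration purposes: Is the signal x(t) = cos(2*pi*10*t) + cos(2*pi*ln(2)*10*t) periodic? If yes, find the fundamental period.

f1 = 10 Hz, f2 = 10*ln(2) Hz
Ratio f2/f1 = ln(2), which is irrational.
Since the frequency ratio is irrational, no common period exists.
The signal is not periodic.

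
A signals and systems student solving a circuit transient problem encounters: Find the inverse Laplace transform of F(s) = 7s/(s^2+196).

Standard pair: s/(s^2+w^2) <-> cos(wt)*u(t)
With k=7, w=14: f(t) = 7*cos(14t)*u(t)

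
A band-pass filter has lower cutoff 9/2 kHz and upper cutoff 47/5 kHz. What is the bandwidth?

Bandwidth = f_high - f_low
= 47/5 kHz - 9/2 kHz = 49/10 kHz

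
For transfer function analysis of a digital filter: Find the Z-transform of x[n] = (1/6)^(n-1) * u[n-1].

Time-shifting property: if X(z) = Z{x[n]}, then Z{x[n-d]} = z^(-d) * X(z)
X(z) = z/(z - 1/6) for x[n] = (1/6)^n * u[n]
Z{x[n-1]} = z^(-1) * z/(z - 1/6) = 1/(z - 1/6)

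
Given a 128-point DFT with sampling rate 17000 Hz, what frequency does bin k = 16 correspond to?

The frequency of DFT bin k is: f_k = k * f_s / N
f_16 = 16 * 17000 / 128 = 2125 Hz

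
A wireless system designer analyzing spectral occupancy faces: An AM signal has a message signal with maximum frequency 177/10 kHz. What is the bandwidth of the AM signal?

In AM (double-sideband), the bandwidth is twice the message frequency.
BW = 2 * f_m = 2 * 177/10 kHz = 177/5 kHz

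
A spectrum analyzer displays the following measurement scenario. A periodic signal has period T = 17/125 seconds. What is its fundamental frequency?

The fundamental frequency is the reciprocal of the period.
f = 1/T = 1/(17/125) = 125/17 Hz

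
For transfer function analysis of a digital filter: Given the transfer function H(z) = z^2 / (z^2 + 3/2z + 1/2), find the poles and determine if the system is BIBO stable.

Poles are roots of the denominator: z^2 + 3/2z + 1/2 = 0.
Quadratic formula: z = [-(3/2) +/- sqrt((3/2)^2 - 4*(1/2))] / 2
Discriminant = 9/4 - 2 = 1/4; sqrt = 1/2.
z = (-3/2 +/- 1/2) / 2 => z = -1/2 or z = -1.
|p1| = 1, |p2| = 1/2.
For BIBO stability, all poles must lie inside the unit circle (|p| < 1).
System is UNSTABLE since at least one |p| >= 1.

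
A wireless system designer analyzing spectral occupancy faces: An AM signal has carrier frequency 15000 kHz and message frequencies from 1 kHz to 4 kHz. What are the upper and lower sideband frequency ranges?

Upper sideband (USB) = fc + [fm_low, fm_high] = 15000 + [1, 4] = [15001, 15004] kHz
Lower sideband (LSB) = fc - [fm_high, fm_low] = 15000 - [4, 1] = [14996, 14999] kHz
Total occupied spectrum: 14996 kHz to 15004 kHz (plus carrier at 15000 kHz)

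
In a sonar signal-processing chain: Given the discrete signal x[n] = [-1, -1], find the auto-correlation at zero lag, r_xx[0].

The auto-correlation at zero lag r_xx[0] equals the signal energy.
r_xx[0] = sum of x[n]^2 = (-1)^2 + (-1)^2
= 1 + 1 = 2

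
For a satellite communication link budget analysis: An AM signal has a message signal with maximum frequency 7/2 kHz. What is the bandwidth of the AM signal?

In AM (double-sideband), the bandwidth is twice the message frequency.
BW = 2 * f_m = 2 * 7/2 kHz = 7 kHz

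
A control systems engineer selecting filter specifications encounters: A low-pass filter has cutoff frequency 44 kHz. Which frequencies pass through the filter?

A low-pass filter passes all frequencies below the cutoff frequency 44 kHz and attenuates higher frequencies.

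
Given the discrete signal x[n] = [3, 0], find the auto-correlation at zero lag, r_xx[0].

The auto-correlation at zero lag r_xx[0] equals the signal energy.
r_xx[0] = sum of x[n]^2 = 3^2 + 0^2
= 9 + 0 = 9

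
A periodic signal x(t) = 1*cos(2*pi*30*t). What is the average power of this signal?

Average power of A*cos(wt) is A^2/2.
P = 1^2 / 2 = 1/2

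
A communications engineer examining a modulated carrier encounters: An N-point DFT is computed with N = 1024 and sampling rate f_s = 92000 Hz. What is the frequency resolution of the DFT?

DFT frequency resolution = f_s / N
= 92000 / 1024 = 2875/32 Hz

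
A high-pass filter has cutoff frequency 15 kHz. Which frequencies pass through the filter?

A high-pass filter passes all frequencies above the cutoff frequency 15 kHz and attenuates lower frequencies.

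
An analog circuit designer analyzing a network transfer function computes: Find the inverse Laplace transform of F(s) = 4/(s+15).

Standard pair: k/(s+a) <-> k*e^(-at)*u(t)
With k=4, a=15: f(t) = 4*e^(-15t)*u(t)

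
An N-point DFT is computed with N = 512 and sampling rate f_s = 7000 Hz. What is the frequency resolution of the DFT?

DFT frequency resolution = f_s / N
= 7000 / 512 = 875/64 Hz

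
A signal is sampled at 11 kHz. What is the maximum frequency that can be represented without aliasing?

The maximum frequency that can be represented without aliasing
is the Nyquist frequency: f_max = f_s / 2 = 11 kHz / 2 = 11/2 kHz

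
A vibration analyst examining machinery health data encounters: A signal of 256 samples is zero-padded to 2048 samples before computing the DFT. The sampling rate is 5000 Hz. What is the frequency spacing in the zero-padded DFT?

Original DFT: N = 256, resolution = f_s/N = 5000/256 = 625/32 Hz
Zero-padded DFT: N = 2048, resolution = f_s/N = 5000/2048 = 625/256 Hz
Zero-padding interpolates the spectrum (finer frequency grid)
but does NOT improve the true spectral resolution (ability to resolve close frequencies).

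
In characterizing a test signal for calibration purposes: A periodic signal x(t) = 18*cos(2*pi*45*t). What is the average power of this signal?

Average power of A*cos(wt) is A^2/2.
P = 18^2 / 2 = 324/2 = 162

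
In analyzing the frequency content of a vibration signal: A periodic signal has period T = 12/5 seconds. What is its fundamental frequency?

The fundamental frequency is the reciprocal of the period.
f = 1/T = 1/(12/5) = 5/12 Hz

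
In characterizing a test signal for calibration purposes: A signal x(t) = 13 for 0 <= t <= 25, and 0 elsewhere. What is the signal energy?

Energy = integral of |x(t)|^2 dt over the signal duration
= 13^2 * 25 = 169 * 25 = 4225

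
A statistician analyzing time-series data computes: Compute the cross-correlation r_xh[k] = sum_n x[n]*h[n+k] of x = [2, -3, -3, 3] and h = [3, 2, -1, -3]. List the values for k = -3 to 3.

Both sequences indexed from 0 and zero outside their support.
Lags with overlap: k = -3 to 3.
  r_xh[-3] = x[3]*h[0] = 9
  r_xh[-2] = x[2]*h[0] + x[3]*h[1] = -3
  r_xh[-1] = x[1]*h[0] + x[2]*h[1] + x[3]*h[2] = -18
  r_xh[0] = x[0]*h[0] + x[1]*h[1] + x[2]*h[2] + x[3]*h[3] = -6
  r_xh[1] = x[0]*h[1] + x[1]*h[2] + x[2]*h[3] = 16
  r_xh[2] = x[0]*h[2] + x[1]*h[3] = 7
  r_xh[3] = x[0]*h[3] = -6
r_xh = [9, -3, -18, -6, 16, 7, -6] (for k = -3, ..., 3)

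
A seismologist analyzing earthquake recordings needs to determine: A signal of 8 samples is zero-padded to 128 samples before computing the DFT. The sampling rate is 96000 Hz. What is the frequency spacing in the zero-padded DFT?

Original DFT: N = 8, resolution = f_s/N = 96000/8 = 12000 Hz
Zero-padded DFT: N = 128, resolution = f_s/N = 96000/128 = 750 Hz
Zero-padding interpolates the spectrum (finer frequency grid)
but does NOT improve the true spectral resolution (ability to resolve close frequencies).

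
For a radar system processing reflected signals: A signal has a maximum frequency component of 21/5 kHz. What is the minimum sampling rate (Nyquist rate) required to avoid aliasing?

By the Nyquist-Shannon sampling theorem,
the minimum sampling rate (Nyquist rate) must be at least 2 * f_max.
Nyquist rate = 2 * 21/5 kHz = 42/5 kHz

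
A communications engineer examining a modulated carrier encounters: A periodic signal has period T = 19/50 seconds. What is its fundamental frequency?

The fundamental frequency is the reciprocal of the period.
f = 1/T = 1/(19/50) = 50/19 Hz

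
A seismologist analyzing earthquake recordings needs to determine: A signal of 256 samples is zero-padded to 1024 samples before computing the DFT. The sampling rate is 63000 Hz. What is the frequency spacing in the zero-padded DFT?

Original DFT: N = 256, resolution = f_s/N = 63000/256 = 7875/32 Hz
Zero-padded DFT: N = 1024, resolution = f_s/N = 63000/1024 = 7875/128 Hz
Zero-padding interpolates the spectrum (finer frequency grid)
but does NOT improve the true spectral resolution (ability to resolve close frequencies).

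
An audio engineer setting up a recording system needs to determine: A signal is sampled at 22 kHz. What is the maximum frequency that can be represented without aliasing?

The maximum frequency that can be represented without aliasing
is the Nyquist frequency: f_max = f_s / 2 = 22 kHz / 2 = 11 kHz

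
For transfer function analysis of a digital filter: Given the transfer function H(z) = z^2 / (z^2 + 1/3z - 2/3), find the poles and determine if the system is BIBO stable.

Poles are roots of the denominator: z^2 + 1/3z - 2/3 = 0.
Quadratic formula: z = [-(1/3) +/- sqrt((1/3)^2 - 4*(-2/3))] / 2
Discriminant = 1/9 + 8/3 = 25/9; sqrt = 5/3.
z = (-1/3 +/- 5/3) / 2 => z = 2/3 or z = -1.
|p1| = 1, |p2| = 2/3.
For BIBO stability, all poles must lie inside the unit circle (|p| < 1).
System is UNSTABLE since at least one |p| >= 1.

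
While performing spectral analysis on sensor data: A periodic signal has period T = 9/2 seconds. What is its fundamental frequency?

The fundamental frequency is the reciprocal of the period.
f = 1/T = 1/(9/2) = 2/9 Hz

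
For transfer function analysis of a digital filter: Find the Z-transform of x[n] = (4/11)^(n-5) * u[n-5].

Time-shifting property: if X(z) = Z{x[n]}, then Z{x[n-d]} = z^(-d) * X(z)
X(z) = z/(z - 4/11) for x[n] = (4/11)^n * u[n]
Z{x[n-5]} = z^(-5) * z/(z - 4/11) = z^(-4)/(z - 4/11)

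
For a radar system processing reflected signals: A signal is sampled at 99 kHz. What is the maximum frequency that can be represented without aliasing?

The maximum frequency that can be represented without aliasing
is the Nyquist frequency: f_max = f_s / 2 = 99 kHz / 2 = 99/2 kHz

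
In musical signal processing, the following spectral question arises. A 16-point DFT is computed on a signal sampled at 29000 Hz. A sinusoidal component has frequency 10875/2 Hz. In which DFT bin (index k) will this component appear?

DFT frequency resolution = f_s/N = 29000/16 = 3625/2 Hz
Bin index k = f_signal / resolution = 10875/2 / 3625/2 = 3
The signal frequency 10875/2 Hz falls in DFT bin k = 3.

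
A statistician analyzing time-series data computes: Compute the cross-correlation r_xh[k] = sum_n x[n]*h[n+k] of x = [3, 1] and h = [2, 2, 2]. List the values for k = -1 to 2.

Both sequences indexed from 0 and zero outside their support.
Lags with overlap: k = -1 to 2.
  r_xh[-1] = x[1]*h[0] = 2
  r_xh[0] = x[0]*h[0] + x[1]*h[1] = 8
  r_xh[1] = x[0]*h[1] + x[1]*h[2] = 8
  r_xh[2] = x[0]*h[2] = 6
r_xh = [2, 8, 8, 6] (for k = -1, ..., 2)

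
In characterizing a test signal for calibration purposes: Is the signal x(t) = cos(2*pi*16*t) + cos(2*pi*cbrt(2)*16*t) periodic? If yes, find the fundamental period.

f1 = 16 Hz, f2 = 16*cbrt(2) Hz
Ratio f2/f1 = cbrt(2), which is irrational.
Since the frequency ratio is irrational, no common period exists.
The signal is not periodic.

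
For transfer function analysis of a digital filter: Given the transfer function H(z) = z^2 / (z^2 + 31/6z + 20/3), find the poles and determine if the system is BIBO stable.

Poles are roots of the denominator: z^2 + 31/6z + 20/3 = 0.
Quadratic formula: z = [-(31/6) +/- sqrt((31/6)^2 - 4*(20/3))] / 2
Discriminant = 961/36 - 80/3 = 1/36; sqrt = 1/6.
z = (-31/6 +/- 1/6) / 2 => z = -5/2 or z = -8/3.
|p1| = 8/3, |p2| = 5/2.
For BIBO stability, all poles must lie inside the unit circle (|p| < 1).
System is UNSTABLE since at least one |p| >= 1.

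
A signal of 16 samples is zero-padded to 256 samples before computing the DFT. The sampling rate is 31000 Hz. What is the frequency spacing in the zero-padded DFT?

Original DFT: N = 16, resolution = f_s/N = 31000/16 = 3875/2 Hz
Zero-padded DFT: N = 256, resolution = f_s/N = 31000/256 = 3875/32 Hz
Zero-padding interpolates the spectrum (finer frequency grid)
but does NOT improve the true spectral resolution (ability to resolve close frequencies).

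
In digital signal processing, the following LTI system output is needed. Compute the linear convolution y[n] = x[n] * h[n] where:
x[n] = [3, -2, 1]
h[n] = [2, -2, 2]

y[n] = sum_k x[k]*h[n-k]. Output length = len(x) + len(h) - 1 = 3 + 3 - 1 = 5.
y[0] = 3*2 = 6
y[1] = -2*2 + 3*-2 = -10
y[2] = 1*2 + -2*-2 + 3*2 = 12
y[3] = 1*-2 + -2*2 = -6
y[4] = 1*2 = 2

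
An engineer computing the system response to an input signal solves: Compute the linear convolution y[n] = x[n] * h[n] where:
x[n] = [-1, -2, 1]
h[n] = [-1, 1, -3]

y[n] = sum_k x[k]*h[n-k]. Output length = len(x) + len(h) - 1 = 3 + 3 - 1 = 5.
y[0] = -1*-1 = 1
y[1] = -2*-1 + -1*1 = 1
y[2] = 1*-1 + -2*1 + -1*-3 = 0
y[3] = 1*1 + -2*-3 = 7
y[4] = 1*-3 = -3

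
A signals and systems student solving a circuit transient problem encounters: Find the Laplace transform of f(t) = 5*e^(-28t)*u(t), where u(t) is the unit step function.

Standard Laplace transform pair:
e^(-at)*u(t) <-> 1/(s+a)
With a = 28: L{5*e^(-28t)*u(t)} = 5/(s+28), ROC: Re(s) > -28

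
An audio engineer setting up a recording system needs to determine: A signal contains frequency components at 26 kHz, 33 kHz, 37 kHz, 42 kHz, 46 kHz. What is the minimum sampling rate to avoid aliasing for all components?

The highest frequency component is f_max = 46 kHz.
Nyquist rate = 2 * f_max = 2 * 46 kHz = 92 kHz.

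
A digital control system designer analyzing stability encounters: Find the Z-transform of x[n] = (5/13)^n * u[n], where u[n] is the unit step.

The Z-transform of a^n * u[n] is z/(z-a) for |z| > |a|.
Here a = 5/13, so X(z) = z/(z - (5/13)) = 13z/(13z - 5)
ROC: |z| > 5/13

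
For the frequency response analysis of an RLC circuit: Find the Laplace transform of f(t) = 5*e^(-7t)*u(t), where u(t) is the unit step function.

Standard Laplace transform pair:
e^(-at)*u(t) <-> 1/(s+a)
With a = 7: L{5*e^(-7t)*u(t)} = 5/(s+7), ROC: Re(s) > -7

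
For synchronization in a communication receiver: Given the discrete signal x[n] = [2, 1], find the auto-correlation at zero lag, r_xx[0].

The auto-correlation at zero lag r_xx[0] equals the signal energy.
r_xx[0] = sum of x[n]^2 = 2^2 + 1^2
= 4 + 1 = 5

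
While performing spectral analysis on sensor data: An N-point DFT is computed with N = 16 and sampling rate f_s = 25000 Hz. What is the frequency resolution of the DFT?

DFT frequency resolution = f_s / N
= 25000 / 16 = 3125/2 Hz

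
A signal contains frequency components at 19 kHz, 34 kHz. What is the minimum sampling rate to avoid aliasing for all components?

The highest frequency component is f_max = 34 kHz.
Nyquist rate = 2 * f_max = 2 * 34 kHz = 68 kHz.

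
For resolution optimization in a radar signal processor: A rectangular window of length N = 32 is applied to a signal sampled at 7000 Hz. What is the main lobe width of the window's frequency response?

For a rectangular window of length N,
the main lobe width in frequency is 2*f_s/N.
= 2*7000/32 = 875/2 Hz
This determines the minimum frequency separation for resolving two sinusoids.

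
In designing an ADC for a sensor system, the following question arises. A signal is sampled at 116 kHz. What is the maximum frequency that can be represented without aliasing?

The maximum frequency that can be represented without aliasing
is the Nyquist frequency: f_max = f_s / 2 = 116 kHz / 2 = 58 kHz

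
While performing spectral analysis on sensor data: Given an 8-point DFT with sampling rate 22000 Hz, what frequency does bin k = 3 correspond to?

The frequency of DFT bin k is: f_k = k * f_s / N
f_3 = 3 * 22000 / 8 = 8250 Hz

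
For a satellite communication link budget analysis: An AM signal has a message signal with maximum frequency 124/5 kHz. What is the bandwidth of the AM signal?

In AM (double-sideband), the bandwidth is twice the message frequency.
BW = 2 * f_m = 2 * 124/5 kHz = 248/5 kHz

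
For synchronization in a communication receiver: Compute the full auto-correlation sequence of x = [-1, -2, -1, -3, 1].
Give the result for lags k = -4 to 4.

r_xx[k] = sum_m x[m]*x[m+k], indexed from 0, for k = -4 to 4:
  r_xx[-4] = x[4]*x[0] = -1
  r_xx[-3] = x[3]*x[0] + x[4]*x[1] = 1
  r_xx[-2] = x[2]*x[0] + x[3]*x[1] + x[4]*x[2] = 6
  r_xx[-1] = x[1]*x[0] + x[2]*x[1] + x[3]*x[2] + x[4]*x[3] = 4
  r_xx[0] = x[0]*x[0] + x[1]*x[1] + x[2]*x[2] + x[3]*x[3] + x[4]*x[4] = 16
  r_xx[1] = x[0]*x[1] + x[1]*x[2] + x[2]*x[3] + x[3]*x[4] = 4
  r_xx[2] = x[0]*x[2] + x[1]*x[3] + x[2]*x[4] = 6
  r_xx[3] = x[0]*x[3] + x[1]*x[4] = 1
  r_xx[4] = x[0]*x[4] = -1
r_xx = [-1, 1, 6, 4, 16, 4, 6, 1, -1]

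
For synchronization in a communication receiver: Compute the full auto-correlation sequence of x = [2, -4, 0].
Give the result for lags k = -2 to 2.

r_xx[k] = sum_m x[m]*x[m+k], indexed from 0, for k = -2 to 2:
  r_xx[-2] = x[2]*x[0] = 0
  r_xx[-1] = x[1]*x[0] + x[2]*x[1] = -8
  r_xx[0] = x[0]*x[0] + x[1]*x[1] + x[2]*x[2] = 20
  r_xx[1] = x[0]*x[1] + x[1]*x[2] = -8
  r_xx[2] = x[0]*x[2] = 0
r_xx = [0, -8, 20, -8, 0]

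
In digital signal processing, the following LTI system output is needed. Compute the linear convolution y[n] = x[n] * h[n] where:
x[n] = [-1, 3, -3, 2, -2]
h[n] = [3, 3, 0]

y[n] = sum_k x[k]*h[n-k]. Output length = len(x) + len(h) - 1 = 5 + 3 - 1 = 7.
y[0] = -1*3 = -3
y[1] = 3*3 + -1*3 = 6
y[2] = -3*3 + 3*3 + -1*0 = 0
y[3] = 2*3 + -3*3 + 3*0 = -3
y[4] = -2*3 + 2*3 + -3*0 = 0
y[5] = -2*3 + 2*0 = -6
y[6] = -2*0 = 0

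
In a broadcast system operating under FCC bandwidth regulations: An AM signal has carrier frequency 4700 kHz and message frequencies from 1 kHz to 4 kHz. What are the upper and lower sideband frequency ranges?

Upper sideband (USB) = fc + [fm_low, fm_high] = 4700 + [1, 4] = [4701, 4704] kHz
Lower sideband (LSB) = fc - [fm_high, fm_low] = 4700 - [4, 1] = [4696, 4699] kHz
Total occupied spectrum: 4696 kHz to 4704 kHz (plus carrier at 4700 kHz)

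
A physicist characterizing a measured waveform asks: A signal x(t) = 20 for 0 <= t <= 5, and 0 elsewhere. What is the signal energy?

Energy = integral of |x(t)|^2 dt over the signal duration
= 20^2 * 5 = 400 * 5 = 2000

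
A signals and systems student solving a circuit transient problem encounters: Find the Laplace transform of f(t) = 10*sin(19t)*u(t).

Standard pair: sin(wt)*u(t) <-> w/(s^2+w^2)
With w = 19: L{10*sin(19t)*u(t)} = 190/(s^2+361)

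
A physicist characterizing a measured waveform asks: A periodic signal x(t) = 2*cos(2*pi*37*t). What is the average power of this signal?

Average power of A*cos(wt) is A^2/2.
P = 2^2 / 2 = 4/2 = 2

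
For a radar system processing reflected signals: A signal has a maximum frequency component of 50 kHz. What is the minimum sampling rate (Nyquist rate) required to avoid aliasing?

By the Nyquist-Shannon sampling theorem,
the minimum sampling rate (Nyquist rate) must be at least 2 * f_max.
Nyquist rate = 2 * 50 kHz = 100 kHz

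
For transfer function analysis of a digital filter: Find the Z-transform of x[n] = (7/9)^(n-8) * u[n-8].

Time-shifting property: if X(z) = Z{x[n]}, then Z{x[n-d]} = z^(-d) * X(z)
X(z) = z/(z - 7/9) for x[n] = (7/9)^n * u[n]
Z{x[n-8]} = z^(-8) * z/(z - 7/9) = z^(-7)/(z - 7/9)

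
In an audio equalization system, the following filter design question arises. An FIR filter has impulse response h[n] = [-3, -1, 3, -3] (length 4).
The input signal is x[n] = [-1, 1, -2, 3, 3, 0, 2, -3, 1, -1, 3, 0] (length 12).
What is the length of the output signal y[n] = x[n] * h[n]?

For linear convolution, the output length is:
len(y) = len(x) + len(h) - 1 = 12 + 4 - 1 = 15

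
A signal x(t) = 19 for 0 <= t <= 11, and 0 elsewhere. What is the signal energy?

Energy = integral of |x(t)|^2 dt over the signal duration
= 19^2 * 11 = 361 * 11 = 3971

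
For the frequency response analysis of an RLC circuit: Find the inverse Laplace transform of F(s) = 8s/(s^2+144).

Standard pair: s/(s^2+w^2) <-> cos(wt)*u(t)
With k=8, w=12: f(t) = 8*cos(12t)*u(t)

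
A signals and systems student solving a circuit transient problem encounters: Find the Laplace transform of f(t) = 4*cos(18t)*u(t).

Standard pair: cos(wt)*u(t) <-> s/(s^2+w^2)
With w = 18: L{4*cos(18t)*u(t)} = 4s/(s^2+324)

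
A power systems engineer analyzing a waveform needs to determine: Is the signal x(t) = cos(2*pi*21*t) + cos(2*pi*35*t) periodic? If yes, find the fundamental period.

f1 = 21 Hz, f2 = 35 Hz
Period T1 = 1/21, T2 = 1/35
Ratio T1/T2 = 35/21, which is rational.
The signal is periodic with fundamental period T = 1/GCD(21,35) = 1/7 s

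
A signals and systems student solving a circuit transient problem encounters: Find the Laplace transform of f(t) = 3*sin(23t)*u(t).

Standard pair: sin(wt)*u(t) <-> w/(s^2+w^2)
With w = 23: L{3*sin(23t)*u(t)} = 69/(s^2+529)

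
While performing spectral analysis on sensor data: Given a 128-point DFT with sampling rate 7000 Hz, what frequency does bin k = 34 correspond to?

The frequency of DFT bin k is: f_k = k * f_s / N
f_34 = 34 * 7000 / 128 = 14875/8 Hz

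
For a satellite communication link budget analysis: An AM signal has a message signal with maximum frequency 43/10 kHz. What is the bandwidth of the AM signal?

In AM (double-sideband), the bandwidth is twice the message frequency.
BW = 2 * f_m = 2 * 43/10 kHz = 43/5 kHz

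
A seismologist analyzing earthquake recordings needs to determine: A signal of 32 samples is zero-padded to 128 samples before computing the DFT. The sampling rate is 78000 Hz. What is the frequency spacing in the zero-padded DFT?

Original DFT: N = 32, resolution = f_s/N = 78000/32 = 4875/2 Hz
Zero-padded DFT: N = 128, resolution = f_s/N = 78000/128 = 4875/8 Hz
Zero-padding interpolates the spectrum (finer frequency grid)
but does NOT improve the true spectral resolution (ability to resolve close frequencies).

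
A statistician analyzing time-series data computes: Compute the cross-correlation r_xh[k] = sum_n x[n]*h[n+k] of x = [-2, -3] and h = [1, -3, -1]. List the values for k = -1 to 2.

Both sequences indexed from 0 and zero outside their support.
Lags with overlap: k = -1 to 2.
  r_xh[-1] = x[1]*h[0] = -3
  r_xh[0] = x[0]*h[0] + x[1]*h[1] = 7
  r_xh[1] = x[0]*h[1] + x[1]*h[2] = 9
  r_xh[2] = x[0]*h[2] = 2
r_xh = [-3, 7, 9, 2] (for k = -1, ..., 2)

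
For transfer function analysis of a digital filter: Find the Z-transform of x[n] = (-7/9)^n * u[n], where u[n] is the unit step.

The Z-transform of a^n * u[n] is z/(z-a) for |z| > |a|.
Here a = -7/9, so X(z) = z/(z - (-7/9)) = 9z/(9z + 7)
ROC: |z| > 7/9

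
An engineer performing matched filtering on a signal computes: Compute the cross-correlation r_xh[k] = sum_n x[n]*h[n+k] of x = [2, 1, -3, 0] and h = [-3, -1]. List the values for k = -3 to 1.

Both sequences indexed from 0 and zero outside their support.
Lags with overlap: k = -3 to 1.
  r_xh[-3] = x[3]*h[0] = 0
  r_xh[-2] = x[2]*h[0] + x[3]*h[1] = 9
  r_xh[-1] = x[1]*h[0] + x[2]*h[1] = 0
  r_xh[0] = x[0]*h[0] + x[1]*h[1] = -7
  r_xh[1] = x[0]*h[1] = -2
r_xh = [0, 9, 0, -7, -2] (for k = -3, ..., 1)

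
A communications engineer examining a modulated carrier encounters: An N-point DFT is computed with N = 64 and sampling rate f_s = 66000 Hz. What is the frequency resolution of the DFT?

DFT frequency resolution = f_s / N
= 66000 / 64 = 4125/4 Hz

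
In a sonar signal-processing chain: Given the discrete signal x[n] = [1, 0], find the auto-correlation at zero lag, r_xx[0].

The auto-correlation at zero lag r_xx[0] equals the signal energy.
r_xx[0] = sum of x[n]^2 = 1^2 + 0^2
= 1 + 0 = 1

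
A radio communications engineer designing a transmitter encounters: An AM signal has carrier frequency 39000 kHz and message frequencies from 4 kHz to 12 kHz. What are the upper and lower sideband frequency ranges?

Upper sideband (USB) = fc + [fm_low, fm_high] = 39000 + [4, 12] = [39004, 39012] kHz
Lower sideband (LSB) = fc - [fm_high, fm_low] = 39000 - [12, 4] = [38988, 38996] kHz
Total occupied spectrum: 38988 kHz to 39012 kHz (plus carrier at 39000 kHz)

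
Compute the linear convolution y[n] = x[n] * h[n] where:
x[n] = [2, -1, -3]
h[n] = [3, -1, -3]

y[n] = sum_k x[k]*h[n-k]. Output length = len(x) + len(h) - 1 = 3 + 3 - 1 = 5.
y[0] = 2*3 = 6
y[1] = -1*3 + 2*-1 = -5
y[2] = -3*3 + -1*-1 + 2*-3 = -14
y[3] = -3*-1 + -1*-3 = 6
y[4] = -3*-3 = 9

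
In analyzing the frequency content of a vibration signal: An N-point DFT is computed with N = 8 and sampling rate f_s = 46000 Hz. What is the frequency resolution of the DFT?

DFT frequency resolution = f_s / N
= 46000 / 8 = 5750 Hz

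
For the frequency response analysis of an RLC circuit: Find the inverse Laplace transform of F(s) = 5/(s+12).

Standard pair: k/(s+a) <-> k*e^(-at)*u(t)
With k=5, a=12: f(t) = 5*e^(-12t)*u(t)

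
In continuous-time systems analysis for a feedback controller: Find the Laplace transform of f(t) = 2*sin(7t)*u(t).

Standard pair: sin(wt)*u(t) <-> w/(s^2+w^2)
With w = 7: L{2*sin(7t)*u(t)} = 14/(s^2+49)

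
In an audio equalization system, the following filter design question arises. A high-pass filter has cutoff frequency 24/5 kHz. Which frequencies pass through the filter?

A high-pass filter passes all frequencies above the cutoff frequency 24/5 kHz and attenuates lower frequencies.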